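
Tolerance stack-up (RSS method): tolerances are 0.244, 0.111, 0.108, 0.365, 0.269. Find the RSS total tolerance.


RSS = sqrt(0.244^2 + 0.111^2 + 0.108^2 + 0.365^2 + 0.269^2)
= sqrt(0.289107)
= 0.5377

0.5377


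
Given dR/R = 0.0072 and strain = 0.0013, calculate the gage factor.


GF = (dR/R) / epsilon
= 0.0072 / 0.0013
= 5.5385

5.5385


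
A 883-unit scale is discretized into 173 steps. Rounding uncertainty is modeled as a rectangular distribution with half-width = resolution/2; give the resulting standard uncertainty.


resolution = range / divisions
resolution = 883 / 173 = 5.1040462
u_res = resolution / (2*sqrt(3))
u_res = 5.1040462 / 3.4641016
u_res = 1.4734

1.4734


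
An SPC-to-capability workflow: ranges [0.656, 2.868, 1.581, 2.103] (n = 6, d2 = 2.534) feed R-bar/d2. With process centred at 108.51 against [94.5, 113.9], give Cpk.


R_bar = (0.656 + 2.868 + 1.581 + 2.103) / 4 = 1.802
sigma = R_bar / d2 = 1.802 / 2.534 = 0.71112865
Cp = (USL - LSL)/(6*sigma) = (113.9 - 94.5)/(6*0.71112865) = 4.5468
Cpu = (113.9 - 108.51)/(3*0.71112865) = 2.5265
Cpl = (108.51 - 94.5)/(3*0.71112865) = 6.5670
Cpk = min(Cpu, Cpl) = 2.5265

2.5265


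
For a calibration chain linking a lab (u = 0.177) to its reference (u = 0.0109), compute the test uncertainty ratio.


TUR = u_lab / u_ref
= 0.177 / 0.0109
= 16.2385

16.2385


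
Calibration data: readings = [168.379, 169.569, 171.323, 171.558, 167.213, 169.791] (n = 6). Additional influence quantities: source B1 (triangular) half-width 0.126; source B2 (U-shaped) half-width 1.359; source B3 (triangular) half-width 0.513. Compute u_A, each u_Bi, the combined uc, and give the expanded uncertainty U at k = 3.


mean = (168.379 + 169.569 + 171.323 + 171.558 + 167.213 + 169.791) / 6 = 169.6388333
s = sqrt(sum((x - mean)^2)/(n-1)) = 1.6744848
u_A = s / sqrt(n) = 1.6744848 / sqrt(6) = 0.68360556
u_B1 = 0.126 / sqrt(6) = 0.051439285
u_B2 = 1.359 / sqrt(2) = 0.96095812
u_B3 = 0.513 / sqrt(6) = 0.20943137
uc = sqrt(0.68360556^2 + 0.051439285^2 + 0.96095812^2 + 0.20943137^2) = 1.1988597
U = k * uc = 3 * 1.1988597
U = 3.5966

3.5966


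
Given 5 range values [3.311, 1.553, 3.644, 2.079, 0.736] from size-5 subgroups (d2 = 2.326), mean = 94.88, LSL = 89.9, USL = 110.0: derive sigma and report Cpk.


R_bar = (3.311 + 1.553 + 3.644 + 2.079 + 0.736) / 5 = 2.2646
sigma = R_bar / d2 = 2.2646 / 2.326 = 0.97360275
Cp = (USL - LSL)/(6*sigma) = (110.0 - 89.9)/(6*0.97360275) = 3.4408
Cpu = (110.0 - 94.88)/(3*0.97360275) = 5.1766
Cpl = (94.88 - 89.9)/(3*0.97360275) = 1.7050
Cpk = min(Cpu, Cpl) = 1.7050

1.7050


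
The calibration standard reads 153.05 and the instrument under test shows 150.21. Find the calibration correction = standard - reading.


Correction = standard - reading
= 153.05 - 150.21
= 2.8400

2.8400


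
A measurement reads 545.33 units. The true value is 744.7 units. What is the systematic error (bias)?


Systematic error = measured - true
= 545.33 - 744.7
= -199.3700

-199.3700


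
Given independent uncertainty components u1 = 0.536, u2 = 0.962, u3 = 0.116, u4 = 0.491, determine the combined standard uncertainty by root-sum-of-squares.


uc = sqrt(0.536^2 + 0.962^2 + 0.116^2 + 0.491^2)
uc = sqrt(1.467277)
uc = 1.2113

1.2113


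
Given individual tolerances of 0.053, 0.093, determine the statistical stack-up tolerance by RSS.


RSS = sqrt(0.053^2 + 0.093^2)
= sqrt(0.011458)
= 0.1070

0.1070


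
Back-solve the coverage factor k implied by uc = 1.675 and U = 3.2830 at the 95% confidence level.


k = U / uc
k = 3.2830 / 1.675
k = 1.96

1.96


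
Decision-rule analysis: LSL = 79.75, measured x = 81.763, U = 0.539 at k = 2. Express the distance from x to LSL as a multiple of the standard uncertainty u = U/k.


u = U / k = 0.539 / 2 = 0.2695
margin = |LSL - x| = |79.75 - 81.763| = 2.013
z = margin / u = 2.013 / 0.2695
z = 7.4694

7.4694


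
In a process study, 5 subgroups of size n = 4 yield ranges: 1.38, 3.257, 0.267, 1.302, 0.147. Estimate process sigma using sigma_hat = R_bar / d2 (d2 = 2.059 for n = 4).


R_bar = (1.38 + 3.257 + 0.267 + 1.302 + 0.147) / 5
R_bar = 6.353 / 5 = 1.2706
sigma_hat = R_bar / d2 = 1.2706 / 2.059 = 0.6171

0.6171


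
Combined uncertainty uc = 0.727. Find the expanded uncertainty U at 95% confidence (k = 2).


U = k * uc
U = 2 * 0.727
U = 1.4540

1.4540


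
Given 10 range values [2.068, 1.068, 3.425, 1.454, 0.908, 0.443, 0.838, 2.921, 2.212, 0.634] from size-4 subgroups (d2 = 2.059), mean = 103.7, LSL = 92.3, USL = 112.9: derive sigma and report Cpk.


R_bar = (2.068 + 1.068 + 3.425 + 1.454 + 0.908 + 0.443 + 0.838 + 2.921 + 2.212 + 0.634) / 10 = 1.5971
sigma = R_bar / d2 = 1.5971 / 2.059 = 0.7756678
Cp = (USL - LSL)/(6*sigma) = (112.9 - 92.3)/(6*0.7756678) = 4.4263
Cpu = (112.9 - 103.7)/(3*0.7756678) = 3.9536
Cpl = (103.7 - 92.3)/(3*0.7756678) = 4.8990
Cpk = min(Cpu, Cpl) = 3.9536

3.9536


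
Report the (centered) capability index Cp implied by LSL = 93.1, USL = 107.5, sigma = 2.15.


Cp = (USL - LSL) / (6 * sigma)
= (107.5 - 93.1) / (6 * 2.15)
= 14.4000 / 12.9000
= 1.1163

1.1163


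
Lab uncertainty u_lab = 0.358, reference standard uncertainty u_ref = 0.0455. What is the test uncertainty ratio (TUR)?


TUR = u_lab / u_ref
= 0.358 / 0.0455
= 7.8681

7.8681


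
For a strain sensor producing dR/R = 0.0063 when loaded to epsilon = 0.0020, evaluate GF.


GF = (dR/R) / epsilon
= 0.0063 / 0.0020
= 3.1500

3.1500


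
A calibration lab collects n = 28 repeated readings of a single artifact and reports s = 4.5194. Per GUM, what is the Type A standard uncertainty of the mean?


u_A = s / sqrt(n)
u_A = 4.5194 / sqrt(28)
u_A = 4.5194 / 5.2915026
u_A = 0.8541

0.8541


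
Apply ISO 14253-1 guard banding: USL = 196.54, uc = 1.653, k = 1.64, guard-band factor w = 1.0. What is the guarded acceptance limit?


U = k * uc = 1.64 * 1.653 = 2.71092
guard band g = w * U = 1.0 * 2.71092 = 2.71092
AL = USL - g = 196.54 - 2.71092
AL = 193.8291

193.8291


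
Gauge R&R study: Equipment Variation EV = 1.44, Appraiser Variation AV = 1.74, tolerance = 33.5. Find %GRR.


GRR = sqrt(EV^2 + AV^2) = sqrt(1.44^2 + 1.74^2) = 2.2585836
%GRR = GRR / tol * 100 = 2.2585836 / 33.5 * 100
%GRR = 6.7420

6.7420


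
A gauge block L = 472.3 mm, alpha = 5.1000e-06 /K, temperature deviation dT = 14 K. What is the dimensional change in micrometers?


dL = L * alpha * dT
= 472.3 * 5.1000e-06 * 14
= 0.0337222 mm
dL_um = 0.0337222 * 1000 = 33.7222 um

33.7222


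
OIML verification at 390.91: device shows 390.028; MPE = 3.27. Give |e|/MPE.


e = indication - reference = 390.028 - 390.91 = -0.8820
|e| = 0.8820
ratio = |e| / MPE = 0.8820 / 3.27
ratio = 0.2697

0.2697


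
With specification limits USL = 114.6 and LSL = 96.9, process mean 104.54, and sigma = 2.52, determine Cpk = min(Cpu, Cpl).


Cpu = (USL - mean) / (3*sigma) = (114.6 - 104.54) / (3*2.52) = 1.3307
Cpl = (mean - LSL) / (3*sigma) = (104.54 - 96.9) / (3*2.52) = 1.0106
Cpk = min(Cpu, Cpl) = 1.0106

1.0106


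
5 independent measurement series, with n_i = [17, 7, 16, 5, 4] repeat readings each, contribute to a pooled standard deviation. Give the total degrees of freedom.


nu = sum_i (n_i - 1)
nu = ((17 - 1) + (7 - 1) + (16 - 1) + (5 - 1) + (4 - 1))
nu = 16 + 6 + 15 + 4 + 3
nu = 44

44


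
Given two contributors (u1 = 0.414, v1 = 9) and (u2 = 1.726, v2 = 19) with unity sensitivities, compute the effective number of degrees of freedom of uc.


uc = sqrt(u1^2 + u2^2) = sqrt(0.414^2 + 1.726^2) = 1.7749569
v_eff = uc^4 / (u1^4/v1 + u2^4/v2)
= 1.7749569^4 / (0.414^4/9 + 1.726^4/19)
= 9.9254738 / 0.47036374
v_eff = 21.1017

21.1017


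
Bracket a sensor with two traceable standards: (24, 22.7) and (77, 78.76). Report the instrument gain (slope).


slope = (y2 - y1) / (x2 - x1)
= (78.76 - 22.7) / (77 - 24)
= 56.0600 / 53
= 1.0577

1.0577


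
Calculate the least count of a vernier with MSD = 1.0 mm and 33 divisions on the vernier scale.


LC = MSD / n_div
= 1.0 / 33
= 0.0303

0.0303


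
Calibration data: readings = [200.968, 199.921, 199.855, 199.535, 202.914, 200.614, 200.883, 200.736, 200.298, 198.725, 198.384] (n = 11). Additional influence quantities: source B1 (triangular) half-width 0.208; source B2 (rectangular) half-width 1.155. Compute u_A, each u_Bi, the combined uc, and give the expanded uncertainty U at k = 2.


mean = (200.968 + 199.921 + 199.855 + 199.535 + 202.914 + 200.614 + 200.883 + 200.736 + 200.298 + 198.725 + 198.384) / 11 = 200.2575455
s = sqrt(sum((x - mean)^2)/(n-1)) = 1.2233785
u_A = s / sqrt(n) = 1.2233785 / sqrt(11) = 0.3688625
u_B1 = 0.208 / sqrt(6) = 0.084915644
u_B2 = 1.155 / sqrt(3) = 0.66683956
uc = sqrt(0.3688625^2 + 0.084915644^2 + 0.66683956^2) = 0.76677585
U = k * uc = 2 * 0.76677585
U = 1.5336

1.5336


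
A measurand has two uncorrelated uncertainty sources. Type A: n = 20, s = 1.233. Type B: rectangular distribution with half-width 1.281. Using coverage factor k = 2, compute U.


u_A = s / sqrt(n) = 1.233 / sqrt(20) = 0.27570718
u_B = half_width / sqrt(3) = 1.281 / sqrt(3) = 0.73958569
uc = sqrt(u_A^2 + u_B^2) = sqrt(0.27570718^2 + 0.73958569^2) = 0.7893044
U = k * uc = 2 * 0.7893044
U = 1.5786

1.5786


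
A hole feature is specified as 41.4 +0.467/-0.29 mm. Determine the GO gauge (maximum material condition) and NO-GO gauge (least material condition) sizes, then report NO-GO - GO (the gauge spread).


GO = nominal - lower_tol (smallest hole = maximum material condition)
GO = 41.4 - 0.29 = 41.11
NO-GO = nominal + upper_tol (largest hole = least material condition)
NO-GO = 41.4 + 0.467 = 41.867
spread = NO-GO - GO = 41.867 - 41.11 = 0.7570

0.7570


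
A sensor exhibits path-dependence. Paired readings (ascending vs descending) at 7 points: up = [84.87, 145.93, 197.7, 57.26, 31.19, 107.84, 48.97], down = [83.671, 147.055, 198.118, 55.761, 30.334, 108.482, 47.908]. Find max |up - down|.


|84.87 - 83.671| = 1.1990
|145.93 - 147.055| = 1.1250
|197.7 - 198.118| = 0.4180
|57.26 - 55.761| = 1.4990
|31.19 - 30.334| = 0.8560
|107.84 - 108.482| = 0.6420
|48.97 - 47.908| = 1.0620
hysteresis = max(diffs) = 1.4990

1.4990


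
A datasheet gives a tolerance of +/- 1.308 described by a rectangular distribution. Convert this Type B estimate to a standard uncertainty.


u_B = half_width / sqrt(3)
u_B = 1.308 / 1.7320508
u_B = 0.7552

0.7552


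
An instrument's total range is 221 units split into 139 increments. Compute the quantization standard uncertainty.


resolution = range / divisions
resolution = 221 / 139 = 1.5899281
u_res = resolution / (2*sqrt(3))
u_res = 1.5899281 / 3.4641016
u_res = 0.4590

0.4590


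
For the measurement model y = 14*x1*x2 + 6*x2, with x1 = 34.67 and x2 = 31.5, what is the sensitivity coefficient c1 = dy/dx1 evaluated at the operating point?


y = 14*x1*x2 + 6*x2
dy/dx1 = 14*x2
Evaluate at x2 = 31.5: c1 = 14 * 31.5
c1 = 441.0000

441.0000


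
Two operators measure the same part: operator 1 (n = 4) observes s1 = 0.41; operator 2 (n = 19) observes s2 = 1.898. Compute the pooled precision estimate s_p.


s_p = sqrt(((n1-1)*s1^2 + (n2-1)*s2^2) / (n1+n2-2))
numerator = (4-1)*0.41^2 + (19-1)*1.898^2 = 0.5043 + 64.843272 = 65.347572
denominator = 4 + 19 - 2 = 21
s_p^2 = 65.347572 / 21 = 3.1117891
s_p = sqrt(3.1117891) = 1.7640

1.7640


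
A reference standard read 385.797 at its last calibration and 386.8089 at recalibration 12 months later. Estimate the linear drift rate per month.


rate = (v2 - v1) / months
= (386.8089 - 385.797) / 12
= 1.0119 / 12
= 0.0843

0.0843


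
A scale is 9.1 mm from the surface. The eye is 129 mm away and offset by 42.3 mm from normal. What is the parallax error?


error = h * offset / d
= 9.1 * 42.3 / 129
= 2.9840

2.9840


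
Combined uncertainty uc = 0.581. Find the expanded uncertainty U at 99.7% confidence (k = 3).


U = k * uc
U = 3 * 0.581
U = 1.7430

1.7430


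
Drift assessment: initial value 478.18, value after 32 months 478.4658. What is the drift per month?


rate = (v2 - v1) / months
= (478.4658 - 478.18) / 32
= 0.2858 / 32
= 0.0089

0.0089


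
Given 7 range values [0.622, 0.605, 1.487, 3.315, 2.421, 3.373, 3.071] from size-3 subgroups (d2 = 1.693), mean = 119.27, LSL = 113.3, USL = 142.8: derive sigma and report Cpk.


R_bar = (0.622 + 0.605 + 1.487 + 3.315 + 2.421 + 3.373 + 3.071) / 7 = 2.1277143
sigma = R_bar / d2 = 2.1277143 / 1.693 = 1.2567716
Cp = (USL - LSL)/(6*sigma) = (142.8 - 113.3)/(6*1.2567716) = 3.9121
Cpu = (142.8 - 119.27)/(3*1.2567716) = 6.2409
Cpl = (119.27 - 113.3)/(3*1.2567716) = 1.5834
Cpk = min(Cpu, Cpl) = 1.5834

1.5834


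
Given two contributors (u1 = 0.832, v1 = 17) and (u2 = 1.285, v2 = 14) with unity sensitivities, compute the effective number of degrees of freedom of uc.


uc = sqrt(u1^2 + u2^2) = sqrt(0.832^2 + 1.285^2) = 1.5308328
v_eff = uc^4 / (u1^4/v1 + u2^4/v2)
= 1.5308328^4 / (0.832^4/17 + 1.285^4/14)
= 5.4917535 / 0.22293985
v_eff = 24.6333

24.6333


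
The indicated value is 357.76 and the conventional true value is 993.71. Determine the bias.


Systematic error = measured - true
= 357.76 - 993.71
= -635.9500

-635.9500


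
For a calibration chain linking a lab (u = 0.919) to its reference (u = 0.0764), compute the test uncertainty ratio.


TUR = u_lab / u_ref
= 0.919 / 0.0764
= 12.0288

12.0288


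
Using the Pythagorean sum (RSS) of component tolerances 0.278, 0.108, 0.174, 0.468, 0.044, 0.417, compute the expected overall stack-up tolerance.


RSS = sqrt(0.278^2 + 0.108^2 + 0.174^2 + 0.468^2 + 0.044^2 + 0.417^2)
= sqrt(0.514073)
= 0.7170

0.7170


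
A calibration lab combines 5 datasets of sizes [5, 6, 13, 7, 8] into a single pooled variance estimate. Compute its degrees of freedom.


nu = sum_i (n_i - 1)
nu = ((5 - 1) + (6 - 1) + (13 - 1) + (7 - 1) + (8 - 1))
nu = 4 + 5 + 12 + 6 + 7
nu = 34

34


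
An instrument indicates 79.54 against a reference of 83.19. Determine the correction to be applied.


Correction = standard - reading
= 83.19 - 79.54
= 3.6500

3.6500


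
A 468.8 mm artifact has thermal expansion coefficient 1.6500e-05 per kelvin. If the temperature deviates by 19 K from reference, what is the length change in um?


dL = L * alpha * dT
= 468.8 * 1.6500e-05 * 19
= 0.1469688 mm
dL_um = 0.1469688 * 1000 = 146.9688 um

146.9688


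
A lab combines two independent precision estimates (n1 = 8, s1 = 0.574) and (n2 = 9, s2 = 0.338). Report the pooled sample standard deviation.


s_p = sqrt(((n1-1)*s1^2 + (n2-1)*s2^2) / (n1+n2-2))
numerator = (8-1)*0.574^2 + (9-1)*0.338^2 = 2.306332 + 0.913952 = 3.220284
denominator = 8 + 9 - 2 = 15
s_p^2 = 3.220284 / 15 = 0.2146856
s_p = sqrt(0.2146856) = 0.4633

0.4633


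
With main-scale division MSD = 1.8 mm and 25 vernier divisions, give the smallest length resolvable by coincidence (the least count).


LC = MSD / n_div
= 1.8 / 25
= 0.0720

0.0720


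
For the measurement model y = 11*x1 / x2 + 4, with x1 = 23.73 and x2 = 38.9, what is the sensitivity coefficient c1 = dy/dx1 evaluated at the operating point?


y = 11*x1 / x2 + 4
dy/dx1 = 11/x2
Evaluate at x2 = 38.9: c1 = 11 / 38.9
c1 = 0.2828

0.2828


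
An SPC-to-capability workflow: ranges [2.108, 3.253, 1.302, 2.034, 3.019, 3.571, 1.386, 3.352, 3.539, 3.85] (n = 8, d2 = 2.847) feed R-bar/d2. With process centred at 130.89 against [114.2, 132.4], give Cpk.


R_bar = (2.108 + 3.253 + 1.302 + 2.034 + 3.019 + 3.571 + 1.386 + 3.352 + 3.539 + 3.85) / 10 = 2.7414
sigma = R_bar / d2 = 2.7414 / 2.847 = 0.96290832
Cp = (USL - LSL)/(6*sigma) = (132.4 - 114.2)/(6*0.96290832) = 3.1502
Cpu = (132.4 - 130.89)/(3*0.96290832) = 0.5227
Cpl = (130.89 - 114.2)/(3*0.96290832) = 5.7776
Cpk = min(Cpu, Cpl) = 0.5227

0.5227


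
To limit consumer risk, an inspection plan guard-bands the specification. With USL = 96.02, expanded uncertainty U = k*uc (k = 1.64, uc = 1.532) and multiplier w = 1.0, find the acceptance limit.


U = k * uc = 1.64 * 1.532 = 2.51248
guard band g = w * U = 1.0 * 2.51248 = 2.51248
AL = USL - g = 96.02 - 2.51248
AL = 93.5075

93.5075


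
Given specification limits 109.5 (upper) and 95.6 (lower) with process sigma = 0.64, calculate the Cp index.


Cp = (USL - LSL) / (6 * sigma)
= (109.5 - 95.6) / (6 * 0.64)
= 13.9000 / 3.8400
= 3.6198

3.6198


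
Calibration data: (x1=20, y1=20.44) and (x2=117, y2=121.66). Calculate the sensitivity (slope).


slope = (y2 - y1) / (x2 - x1)
= (121.66 - 20.44) / (117 - 20)
= 101.2200 / 97
= 1.0435

1.0435


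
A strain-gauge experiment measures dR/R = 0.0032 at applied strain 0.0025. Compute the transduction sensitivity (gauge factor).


GF = (dR/R) / epsilon
= 0.0032 / 0.0025
= 1.2800

1.2800


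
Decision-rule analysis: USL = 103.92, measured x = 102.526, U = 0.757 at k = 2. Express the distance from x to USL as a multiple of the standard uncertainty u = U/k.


u = U / k = 0.757 / 2 = 0.3785
margin = |USL - x| = |103.92 - 102.526| = 1.394
z = margin / u = 1.394 / 0.3785
z = 3.6830

3.6830


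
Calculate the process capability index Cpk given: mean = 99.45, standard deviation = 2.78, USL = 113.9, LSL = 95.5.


Cpu = (USL - mean) / (3*sigma) = (113.9 - 99.45) / (3*2.78) = 1.7326
Cpl = (mean - LSL) / (3*sigma) = (99.45 - 95.5) / (3*2.78) = 0.4736
Cpk = min(Cpu, Cpl) = 0.4736

0.4736


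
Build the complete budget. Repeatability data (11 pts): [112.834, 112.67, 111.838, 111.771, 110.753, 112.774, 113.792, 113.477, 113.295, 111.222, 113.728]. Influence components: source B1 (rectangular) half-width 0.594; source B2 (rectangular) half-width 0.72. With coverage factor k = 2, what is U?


mean = (112.834 + 112.67 + 111.838 + 111.771 + 110.753 + 112.774 + 113.792 + 113.477 + 113.295 + 111.222 + 113.728) / 11 = 112.5594545
s = sqrt(sum((x - mean)^2)/(n-1)) = 1.029341
u_A = s / sqrt(n) = 1.029341 / sqrt(11) = 0.31035799
u_B1 = 0.594 / sqrt(3) = 0.34294606
u_B2 = 0.72 / sqrt(3) = 0.41569219
uc = sqrt(0.31035799^2 + 0.34294606^2 + 0.41569219^2) = 0.62187947
U = k * uc = 2 * 0.62187947
U = 1.2438

1.2438


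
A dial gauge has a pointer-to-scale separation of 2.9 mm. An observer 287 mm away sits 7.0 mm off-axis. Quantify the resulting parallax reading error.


error = h * offset / d
= 2.9 * 7.0 / 287
= 0.0707

0.0707


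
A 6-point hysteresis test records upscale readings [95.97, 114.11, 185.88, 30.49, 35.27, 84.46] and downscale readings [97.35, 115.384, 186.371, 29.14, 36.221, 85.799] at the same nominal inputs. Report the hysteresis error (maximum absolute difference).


|95.97 - 97.35| = 1.3800
|114.11 - 115.384| = 1.2740
|185.88 - 186.371| = 0.4910
|30.49 - 29.14| = 1.3500
|35.27 - 36.221| = 0.9510
|84.46 - 85.799| = 1.3390
hysteresis = max(diffs) = 1.3800

1.3800


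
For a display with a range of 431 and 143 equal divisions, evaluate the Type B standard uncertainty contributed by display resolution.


resolution = range / divisions
resolution = 431 / 143 = 3.013986
u_res = resolution / (2*sqrt(3))
u_res = 3.013986 / 3.4641016
u_res = 0.8701

0.8701


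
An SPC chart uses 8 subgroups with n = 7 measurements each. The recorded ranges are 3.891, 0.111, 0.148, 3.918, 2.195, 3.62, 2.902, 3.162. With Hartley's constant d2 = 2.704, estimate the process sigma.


R_bar = (3.891 + 0.111 + 0.148 + 3.918 + 2.195 + 3.62 + 2.902 + 3.162) / 8
R_bar = 19.947 / 8 = 2.493375
sigma_hat = R_bar / d2 = 2.493375 / 2.704 = 0.9221

0.9221


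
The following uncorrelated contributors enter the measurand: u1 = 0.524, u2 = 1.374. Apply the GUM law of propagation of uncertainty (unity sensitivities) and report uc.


uc = sqrt(0.524^2 + 1.374^2)
uc = sqrt(2.162452)
uc = 1.4705

1.4705


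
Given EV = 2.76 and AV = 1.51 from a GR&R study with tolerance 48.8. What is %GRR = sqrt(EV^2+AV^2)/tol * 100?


GRR = sqrt(EV^2 + AV^2) = sqrt(2.76^2 + 1.51^2) = 3.146061
%GRR = GRR / tol * 100 = 3.146061 / 48.8 * 100
%GRR = 6.4468

6.4468


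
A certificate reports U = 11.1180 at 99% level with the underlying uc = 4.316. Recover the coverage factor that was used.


k = U / uc
k = 11.1180 / 4.316
k = 2.576

2.576


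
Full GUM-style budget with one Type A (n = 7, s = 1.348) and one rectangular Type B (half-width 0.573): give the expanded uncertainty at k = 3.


u_A = s / sqrt(n) = 1.348 / sqrt(7) = 0.50949611
u_B = half_width / sqrt(3) = 0.573 / sqrt(3) = 0.3308217
uc = sqrt(u_A^2 + u_B^2) = sqrt(0.50949611^2 + 0.3308217^2) = 0.6074778
U = k * uc = 3 * 0.6074778
U = 1.8224

1.8224


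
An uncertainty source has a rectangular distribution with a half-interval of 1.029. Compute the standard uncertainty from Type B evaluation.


u_B = half_width / sqrt(3)
u_B = 1.029 / 1.7320508
u_B = 0.5941

0.5941


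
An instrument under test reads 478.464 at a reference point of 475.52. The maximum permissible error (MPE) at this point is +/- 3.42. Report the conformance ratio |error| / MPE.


e = indication - reference = 478.464 - 475.52 = 2.9440
|e| = 2.9440
ratio = |e| / MPE = 2.9440 / 3.42
ratio = 0.8608

0.8608


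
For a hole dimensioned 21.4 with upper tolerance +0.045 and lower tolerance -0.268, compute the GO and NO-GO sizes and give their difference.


GO = nominal - lower_tol (smallest hole = maximum material condition)
GO = 21.4 - 0.268 = 21.132
NO-GO = nominal + upper_tol (largest hole = least material condition)
NO-GO = 21.4 + 0.045 = 21.445
spread = NO-GO - GO = 21.445 - 21.132 = 0.3130

0.3130


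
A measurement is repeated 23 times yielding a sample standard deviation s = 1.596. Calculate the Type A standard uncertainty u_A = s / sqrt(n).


u_A = s / sqrt(n)
u_A = 1.596 / sqrt(23)
u_A = 1.596 / 4.7958315
u_A = 0.3328

0.3328


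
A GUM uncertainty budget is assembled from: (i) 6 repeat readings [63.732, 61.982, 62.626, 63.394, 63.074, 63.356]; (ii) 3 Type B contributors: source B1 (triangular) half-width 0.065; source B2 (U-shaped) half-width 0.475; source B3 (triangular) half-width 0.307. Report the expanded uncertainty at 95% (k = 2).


mean = (63.732 + 61.982 + 62.626 + 63.394 + 63.074 + 63.356) / 6 = 63.02733333
s = sqrt(sum((x - mean)^2)/(n-1)) = 0.63166278
u_A = s / sqrt(n) = 0.63166278 / sqrt(6) = 0.25787525
u_B1 = 0.065 / sqrt(6) = 0.026536139
u_B2 = 0.475 / sqrt(2) = 0.33587572
u_B3 = 0.307 / sqrt(6) = 0.12533223
uc = sqrt(0.25787525^2 + 0.026536139^2 + 0.33587572^2 + 0.12533223^2) = 0.44240759
U = k * uc = 2 * 0.44240759
U = 0.8848

0.8848


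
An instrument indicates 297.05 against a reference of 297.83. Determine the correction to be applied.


Correction = standard - reading
= 297.83 - 297.05
= 0.7800

0.7800


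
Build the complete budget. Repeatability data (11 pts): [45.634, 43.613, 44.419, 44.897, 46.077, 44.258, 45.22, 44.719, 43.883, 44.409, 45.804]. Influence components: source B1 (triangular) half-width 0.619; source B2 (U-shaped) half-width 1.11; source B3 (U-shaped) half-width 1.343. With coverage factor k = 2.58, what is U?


mean = (45.634 + 43.613 + 44.419 + 44.897 + 46.077 + 44.258 + 45.22 + 44.719 + 43.883 + 44.409 + 45.804) / 11 = 44.81209091
s = sqrt(sum((x - mean)^2)/(n-1)) = 0.79791772
u_A = s / sqrt(n) = 0.79791772 / sqrt(11) = 0.24058124
u_B1 = 0.619 / sqrt(6) = 0.25270569
u_B2 = 1.11 / sqrt(2) = 0.78488853
u_B3 = 1.343 / sqrt(2) = 0.94964441
uc = sqrt(0.24058124^2 + 0.25270569^2 + 0.78488853^2 + 0.94964441^2) = 1.2804741
U = k * uc = 2.58 * 1.2804741
U = 3.3036

3.3036


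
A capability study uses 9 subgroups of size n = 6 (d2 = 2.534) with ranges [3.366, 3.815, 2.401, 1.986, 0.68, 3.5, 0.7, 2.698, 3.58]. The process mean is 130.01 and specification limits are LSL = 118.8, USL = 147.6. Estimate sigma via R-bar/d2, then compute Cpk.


R_bar = (3.366 + 3.815 + 2.401 + 1.986 + 0.68 + 3.5 + 0.7 + 2.698 + 3.58) / 9 = 2.5251111
sigma = R_bar / d2 = 2.5251111 / 2.534 = 0.99649215
Cp = (USL - LSL)/(6*sigma) = (147.6 - 118.8)/(6*0.99649215) = 4.8169
Cpu = (147.6 - 130.01)/(3*0.99649215) = 5.8840
Cpl = (130.01 - 118.8)/(3*0.99649215) = 3.7498
Cpk = min(Cpu, Cpl) = 3.7498

3.7498


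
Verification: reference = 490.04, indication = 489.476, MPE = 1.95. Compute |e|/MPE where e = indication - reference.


e = indication - reference = 489.476 - 490.04 = -0.5640
|e| = 0.5640
ratio = |e| / MPE = 0.5640 / 1.95
ratio = 0.2892

0.2892


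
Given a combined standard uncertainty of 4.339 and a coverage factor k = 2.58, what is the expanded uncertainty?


U = k * uc
U = 2.58 * 4.339
U = 11.1946

11.1946


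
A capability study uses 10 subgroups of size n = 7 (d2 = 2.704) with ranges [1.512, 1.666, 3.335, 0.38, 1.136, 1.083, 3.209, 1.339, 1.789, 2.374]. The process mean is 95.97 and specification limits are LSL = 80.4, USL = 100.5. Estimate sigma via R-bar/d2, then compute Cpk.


R_bar = (1.512 + 1.666 + 3.335 + 0.38 + 1.136 + 1.083 + 3.209 + 1.339 + 1.789 + 2.374) / 10 = 1.7823
sigma = R_bar / d2 = 1.7823 / 2.704 = 0.65913462
Cp = (USL - LSL)/(6*sigma) = (100.5 - 80.4)/(6*0.65913462) = 5.0824
Cpu = (100.5 - 95.97)/(3*0.65913462) = 2.2909
Cpl = (95.97 - 80.4)/(3*0.65913462) = 7.8740
Cpk = min(Cpu, Cpl) = 2.2909

2.2909


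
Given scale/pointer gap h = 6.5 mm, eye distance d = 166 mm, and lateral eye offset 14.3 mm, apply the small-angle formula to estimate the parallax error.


error = h * offset / d
= 6.5 * 14.3 / 166
= 0.5599

0.5599


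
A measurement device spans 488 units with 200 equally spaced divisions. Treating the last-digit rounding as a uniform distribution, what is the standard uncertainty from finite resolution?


resolution = range / divisions
resolution = 488 / 200 = 2.44
u_res = resolution / (2*sqrt(3))
u_res = 2.44 / 3.4641016
u_res = 0.7044

0.7044


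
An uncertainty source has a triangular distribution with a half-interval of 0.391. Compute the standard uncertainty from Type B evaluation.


u_B = half_width / sqrt(6)
u_B = 0.391 / 2.4494897
u_B = 0.1596

0.1596


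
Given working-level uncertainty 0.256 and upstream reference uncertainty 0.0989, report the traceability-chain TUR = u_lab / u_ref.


TUR = u_lab / u_ref
= 0.256 / 0.0989
= 2.5885

2.5885


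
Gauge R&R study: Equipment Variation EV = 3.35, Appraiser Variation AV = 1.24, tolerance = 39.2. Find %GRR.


GRR = sqrt(EV^2 + AV^2) = sqrt(3.35^2 + 1.24^2) = 3.5721282
%GRR = GRR / tol * 100 = 3.5721282 / 39.2 * 100
%GRR = 9.1126

9.1126


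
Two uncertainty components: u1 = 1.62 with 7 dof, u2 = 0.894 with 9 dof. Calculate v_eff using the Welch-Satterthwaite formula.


uc = sqrt(u1^2 + u2^2) = sqrt(1.62^2 + 0.894^2) = 1.850307
v_eff = uc^4 / (u1^4/v1 + u2^4/v2)
= 1.850307^4 / (1.62^4/7 + 0.894^4/9)
= 11.721283 / 1.0549004
v_eff = 11.1113

11.1113


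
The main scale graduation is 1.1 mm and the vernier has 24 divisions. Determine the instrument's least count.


LC = MSD / n_div
= 1.1 / 24
= 0.0458

0.0458


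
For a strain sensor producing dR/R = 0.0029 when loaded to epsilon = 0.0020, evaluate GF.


GF = (dR/R) / epsilon
= 0.0029 / 0.0020
= 1.4500

1.4500


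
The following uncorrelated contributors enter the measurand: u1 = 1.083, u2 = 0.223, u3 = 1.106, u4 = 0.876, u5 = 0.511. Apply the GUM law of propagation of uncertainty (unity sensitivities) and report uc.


uc = sqrt(1.083^2 + 0.223^2 + 1.106^2 + 0.876^2 + 0.511^2)
uc = sqrt(3.474351)
uc = 1.8640

1.8640


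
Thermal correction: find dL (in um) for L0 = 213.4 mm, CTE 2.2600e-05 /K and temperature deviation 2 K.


dL = L * alpha * dT
= 213.4 * 2.2600e-05 * 2
= 0.0096457 mm
dL_um = 0.0096457 * 1000 = 9.6457 um

9.6457


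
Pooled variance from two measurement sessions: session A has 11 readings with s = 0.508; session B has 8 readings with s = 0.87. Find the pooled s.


s_p = sqrt(((n1-1)*s1^2 + (n2-1)*s2^2) / (n1+n2-2))
numerator = (11-1)*0.508^2 + (8-1)*0.87^2 = 2.58064 + 5.2983 = 7.87894
denominator = 11 + 8 - 2 = 17
s_p^2 = 7.87894 / 17 = 0.46346706
s_p = sqrt(0.46346706) = 0.6808

0.6808


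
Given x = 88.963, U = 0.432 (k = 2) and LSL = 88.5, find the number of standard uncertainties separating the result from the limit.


u = U / k = 0.432 / 2 = 0.216
margin = |LSL - x| = |88.5 - 88.963| = 0.463
z = margin / u = 0.463 / 0.216
z = 2.1435

2.1435


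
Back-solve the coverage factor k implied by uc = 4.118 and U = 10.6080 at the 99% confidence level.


k = U / uc
k = 10.6080 / 4.118
k = 2.576

2.576


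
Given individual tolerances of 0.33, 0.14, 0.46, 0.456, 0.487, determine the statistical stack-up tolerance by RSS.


RSS = sqrt(0.33^2 + 0.14^2 + 0.46^2 + 0.456^2 + 0.487^2)
= sqrt(0.785205)
= 0.8861

0.8861


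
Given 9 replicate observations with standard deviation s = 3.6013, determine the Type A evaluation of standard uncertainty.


u_A = s / sqrt(n)
u_A = 3.6013 / sqrt(9)
u_A = 3.6013 / 3
u_A = 1.2004

1.2004


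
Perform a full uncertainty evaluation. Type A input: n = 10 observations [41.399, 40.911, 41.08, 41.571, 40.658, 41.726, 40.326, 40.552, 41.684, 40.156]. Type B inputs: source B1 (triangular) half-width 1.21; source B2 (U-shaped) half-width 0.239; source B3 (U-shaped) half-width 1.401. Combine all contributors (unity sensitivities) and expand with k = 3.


mean = (41.399 + 40.911 + 41.08 + 41.571 + 40.658 + 41.726 + 40.326 + 40.552 + 41.684 + 40.156) / 10 = 41.0063
s = sqrt(sum((x - mean)^2)/(n-1)) = 0.57526594
u_A = s / sqrt(n) = 0.57526594 / sqrt(10) = 0.18191506
u_B1 = 1.21 / sqrt(6) = 0.49398043
u_B2 = 0.239 / sqrt(2) = 0.16899852
u_B3 = 1.401 / sqrt(2) = 0.9906566
uc = sqrt(0.18191506^2 + 0.49398043^2 + 0.16899852^2 + 0.9906566^2) = 1.1344914
U = k * uc = 3 * 1.1344914
U = 3.4035

3.4035


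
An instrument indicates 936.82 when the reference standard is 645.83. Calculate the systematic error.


Systematic error = measured - true
= 936.82 - 645.83
= 290.9900

290.9900


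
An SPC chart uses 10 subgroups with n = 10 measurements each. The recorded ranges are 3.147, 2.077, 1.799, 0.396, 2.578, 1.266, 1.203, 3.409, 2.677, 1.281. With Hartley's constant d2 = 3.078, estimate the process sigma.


R_bar = (3.147 + 2.077 + 1.799 + 0.396 + 2.578 + 1.266 + 1.203 + 3.409 + 2.677 + 1.281) / 10
R_bar = 19.833 / 10 = 1.9833
sigma_hat = R_bar / d2 = 1.9833 / 3.078 = 0.6443

0.6443


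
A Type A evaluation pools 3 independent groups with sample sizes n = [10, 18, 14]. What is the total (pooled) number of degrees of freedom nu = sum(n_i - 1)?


nu = sum_i (n_i - 1)
nu = ((10 - 1) + (18 - 1) + (14 - 1))
nu = 9 + 17 + 13
nu = 39

39


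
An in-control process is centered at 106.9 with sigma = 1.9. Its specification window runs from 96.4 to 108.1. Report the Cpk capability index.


Cpu = (USL - mean) / (3*sigma) = (108.1 - 106.9) / (3*1.9) = 0.2105
Cpl = (mean - LSL) / (3*sigma) = (106.9 - 96.4) / (3*1.9) = 1.8421
Cpk = min(Cpu, Cpl) = 0.2105

0.2105


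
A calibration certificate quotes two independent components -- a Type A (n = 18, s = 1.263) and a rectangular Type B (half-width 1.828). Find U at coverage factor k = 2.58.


u_A = s / sqrt(n) = 1.263 / sqrt(18) = 0.29769195
u_B = half_width / sqrt(3) = 1.828 / sqrt(3) = 1.0553963
uc = sqrt(u_A^2 + u_B^2) = sqrt(0.29769195^2 + 1.0553963^2) = 1.0965773
U = k * uc = 2.58 * 1.0965773
U = 2.8292

2.8292


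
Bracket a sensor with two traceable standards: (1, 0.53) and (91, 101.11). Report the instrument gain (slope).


slope = (y2 - y1) / (x2 - x1)
= (101.11 - 0.53) / (91 - 1)
= 100.5800 / 90
= 1.1176

1.1176


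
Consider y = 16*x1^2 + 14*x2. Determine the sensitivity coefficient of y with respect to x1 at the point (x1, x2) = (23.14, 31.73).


y = 16*x1^2 + 14*x2
dy/dx1 = 2*16*x1
Evaluate at x1 = 23.14: c1 = 32 * 23.14
c1 = 740.4800

740.4800


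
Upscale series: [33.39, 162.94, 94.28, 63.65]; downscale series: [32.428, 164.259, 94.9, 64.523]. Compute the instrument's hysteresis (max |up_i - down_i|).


|33.39 - 32.428| = 0.9620
|162.94 - 164.259| = 1.3190
|94.28 - 94.9| = 0.6200
|63.65 - 64.523| = 0.8730
hysteresis = max(diffs) = 1.3190

1.3190


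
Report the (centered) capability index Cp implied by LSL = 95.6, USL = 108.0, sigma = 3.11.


Cp = (USL - LSL) / (6 * sigma)
= (108.0 - 95.6) / (6 * 3.11)
= 12.4000 / 18.6600
= 0.6645

0.6645


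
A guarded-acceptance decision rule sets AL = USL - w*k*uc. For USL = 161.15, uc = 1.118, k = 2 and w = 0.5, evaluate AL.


U = k * uc = 2 * 1.118 = 2.236
guard band g = w * U = 0.5 * 2.236 = 1.118
AL = USL - g = 161.15 - 1.118
AL = 160.0320

160.0320


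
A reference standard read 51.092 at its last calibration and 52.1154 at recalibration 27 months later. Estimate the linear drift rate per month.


rate = (v2 - v1) / months
= (52.1154 - 51.092) / 27
= 1.0234 / 27
= 0.0379

0.0379


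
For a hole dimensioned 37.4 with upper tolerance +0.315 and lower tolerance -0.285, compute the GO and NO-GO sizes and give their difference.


GO = nominal - lower_tol (smallest hole = maximum material condition)
GO = 37.4 - 0.285 = 37.115
NO-GO = nominal + upper_tol (largest hole = least material condition)
NO-GO = 37.4 + 0.315 = 37.715
spread = NO-GO - GO = 37.715 - 37.115 = 0.6000

0.6000


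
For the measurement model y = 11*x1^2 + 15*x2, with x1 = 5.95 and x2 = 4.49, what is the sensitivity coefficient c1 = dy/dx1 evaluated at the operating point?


y = 11*x1^2 + 15*x2
dy/dx1 = 2*11*x1
Evaluate at x1 = 5.95: c1 = 22 * 5.95
c1 = 130.9000

130.9000


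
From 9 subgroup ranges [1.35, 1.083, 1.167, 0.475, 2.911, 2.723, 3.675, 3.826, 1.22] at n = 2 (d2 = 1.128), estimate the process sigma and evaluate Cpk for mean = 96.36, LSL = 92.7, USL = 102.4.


R_bar = (1.35 + 1.083 + 1.167 + 0.475 + 2.911 + 2.723 + 3.675 + 3.826 + 1.22) / 9 = 2.0477778
sigma = R_bar / d2 = 2.0477778 / 1.128 = 1.8154059
Cp = (USL - LSL)/(6*sigma) = (102.4 - 92.7)/(6*1.8154059) = 0.8905
Cpu = (102.4 - 96.36)/(3*1.8154059) = 1.1090
Cpl = (96.36 - 92.7)/(3*1.8154059) = 0.6720
Cpk = min(Cpu, Cpl) = 0.6720

0.6720


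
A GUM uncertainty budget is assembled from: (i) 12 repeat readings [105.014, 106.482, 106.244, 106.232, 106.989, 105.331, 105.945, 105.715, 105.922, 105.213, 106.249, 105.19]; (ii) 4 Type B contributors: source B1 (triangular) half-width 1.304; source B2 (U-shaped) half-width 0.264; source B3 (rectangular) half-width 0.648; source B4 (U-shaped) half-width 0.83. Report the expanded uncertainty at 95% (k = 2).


mean = (105.014 + 106.482 + 106.244 + 106.232 + 106.989 + 105.331 + 105.945 + 105.715 + 105.922 + 105.213 + 106.249 + 105.19) / 12 = 105.8771667
s = sqrt(sum((x - mean)^2)/(n-1)) = 0.60229181
u_A = s / sqrt(n) = 0.60229181 / sqrt(12) = 0.17386667
u_B1 = 1.304 / sqrt(6) = 0.53235577
u_B2 = 0.264 / sqrt(2) = 0.18667619
u_B3 = 0.648 / sqrt(3) = 0.37412297
u_B4 = 0.83 / sqrt(2) = 0.58689863
uc = sqrt(0.17386667^2 + 0.53235577^2 + 0.18667619^2 + 0.37412297^2 + 0.58689863^2) = 0.91263261
U = k * uc = 2 * 0.91263261
U = 1.8253

1.8253


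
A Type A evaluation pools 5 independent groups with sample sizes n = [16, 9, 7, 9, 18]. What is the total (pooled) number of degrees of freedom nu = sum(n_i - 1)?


nu = sum_i (n_i - 1)
nu = ((16 - 1) + (9 - 1) + (7 - 1) + (9 - 1) + (18 - 1))
nu = 15 + 8 + 6 + 8 + 17
nu = 54

54


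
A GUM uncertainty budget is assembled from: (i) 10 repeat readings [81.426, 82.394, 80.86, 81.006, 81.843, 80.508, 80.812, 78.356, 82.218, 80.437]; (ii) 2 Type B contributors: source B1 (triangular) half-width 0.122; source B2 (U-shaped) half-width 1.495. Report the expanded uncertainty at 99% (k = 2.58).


mean = (81.426 + 82.394 + 80.86 + 81.006 + 81.843 + 80.508 + 80.812 + 78.356 + 82.218 + 80.437) / 10 = 80.986
s = sqrt(sum((x - mean)^2)/(n-1)) = 1.1509259
u_A = s / sqrt(n) = 1.1509259 / sqrt(10) = 0.36395473
u_B1 = 0.122 / sqrt(6) = 0.049806291
u_B2 = 1.495 / sqrt(2) = 1.0571246
uc = sqrt(0.36395473^2 + 0.049806291^2 + 1.0571246^2) = 1.1191319
U = k * uc = 2.58 * 1.1191319
U = 2.8874

2.8874


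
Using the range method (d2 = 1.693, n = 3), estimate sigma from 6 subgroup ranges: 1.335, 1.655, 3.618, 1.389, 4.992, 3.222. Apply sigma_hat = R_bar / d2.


R_bar = (1.335 + 1.655 + 3.618 + 1.389 + 4.992 + 3.222) / 6
R_bar = 16.211 / 6 = 2.7018333
sigma_hat = R_bar / d2 = 2.7018333 / 1.693 = 1.5959

1.5959


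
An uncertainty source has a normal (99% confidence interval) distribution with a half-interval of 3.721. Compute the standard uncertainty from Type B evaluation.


u_B = half_width / 2.576
u_B = 3.721 / 2.576
u_B = 1.4445

1.4445


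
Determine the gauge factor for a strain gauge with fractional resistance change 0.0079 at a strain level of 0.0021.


GF = (dR/R) / epsilon
= 0.0079 / 0.0021
= 3.7619

3.7619


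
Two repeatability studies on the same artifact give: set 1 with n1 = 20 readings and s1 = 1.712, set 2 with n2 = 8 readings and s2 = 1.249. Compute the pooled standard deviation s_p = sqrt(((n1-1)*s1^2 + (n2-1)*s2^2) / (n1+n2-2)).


s_p = sqrt(((n1-1)*s1^2 + (n2-1)*s2^2) / (n1+n2-2))
numerator = (20-1)*1.712^2 + (8-1)*1.249^2 = 55.687936 + 10.920007 = 66.607943
denominator = 20 + 8 - 2 = 26
s_p^2 = 66.607943 / 26 = 2.561844
s_p = sqrt(2.561844) = 1.6006

1.6006


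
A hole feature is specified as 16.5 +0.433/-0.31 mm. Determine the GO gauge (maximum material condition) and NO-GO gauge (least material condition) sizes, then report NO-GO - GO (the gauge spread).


GO = nominal - lower_tol (smallest hole = maximum material condition)
GO = 16.5 - 0.31 = 16.19
NO-GO = nominal + upper_tol (largest hole = least material condition)
NO-GO = 16.5 + 0.433 = 16.933
spread = NO-GO - GO = 16.933 - 16.19 = 0.7430

0.7430


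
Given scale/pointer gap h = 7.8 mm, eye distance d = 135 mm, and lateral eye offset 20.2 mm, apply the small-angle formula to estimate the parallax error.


error = h * offset / d
= 7.8 * 20.2 / 135
= 1.1671

1.1671


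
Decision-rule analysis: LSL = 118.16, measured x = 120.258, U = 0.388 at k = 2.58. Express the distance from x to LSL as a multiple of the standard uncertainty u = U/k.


u = U / k = 0.388 / 2.58 = 0.1503876
margin = |LSL - x| = |118.16 - 120.258| = 2.098
z = margin / u = 2.098 / 0.1503876
z = 13.9506

13.9506


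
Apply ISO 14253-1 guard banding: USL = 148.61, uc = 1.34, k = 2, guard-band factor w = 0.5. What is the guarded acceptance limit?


U = k * uc = 2 * 1.34 = 2.68
guard band g = w * U = 0.5 * 2.68 = 1.34
AL = USL - g = 148.61 - 1.34
AL = 147.2700

147.2700


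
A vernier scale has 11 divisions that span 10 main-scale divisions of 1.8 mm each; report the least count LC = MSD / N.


LC = MSD / n_div
= 1.8 / 11
= 0.1636

0.1636


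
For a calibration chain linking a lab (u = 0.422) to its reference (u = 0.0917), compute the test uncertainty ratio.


TUR = u_lab / u_ref
= 0.422 / 0.0917
= 4.6020

4.6020


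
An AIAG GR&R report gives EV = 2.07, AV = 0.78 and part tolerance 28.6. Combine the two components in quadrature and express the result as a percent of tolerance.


GRR = sqrt(EV^2 + AV^2) = sqrt(2.07^2 + 0.78^2) = 2.2120805
%GRR = GRR / tol * 100 = 2.2120805 / 28.6 * 100
%GRR = 7.7345

7.7345


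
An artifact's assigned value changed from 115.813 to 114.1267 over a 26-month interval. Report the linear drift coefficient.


rate = (v2 - v1) / months
= (114.1267 - 115.813) / 26
= -1.6863 / 26
= -0.0649

-0.0649


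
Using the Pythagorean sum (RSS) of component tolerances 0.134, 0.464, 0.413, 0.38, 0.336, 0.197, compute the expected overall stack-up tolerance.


RSS = sqrt(0.134^2 + 0.464^2 + 0.413^2 + 0.38^2 + 0.336^2 + 0.197^2)
= sqrt(0.699926)
= 0.8366

0.8366


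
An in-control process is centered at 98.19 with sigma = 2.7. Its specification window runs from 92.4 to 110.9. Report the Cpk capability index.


Cpu = (USL - mean) / (3*sigma) = (110.9 - 98.19) / (3*2.7) = 1.5691
Cpl = (mean - LSL) / (3*sigma) = (98.19 - 92.4) / (3*2.7) = 0.7148
Cpk = min(Cpu, Cpl) = 0.7148

0.7148


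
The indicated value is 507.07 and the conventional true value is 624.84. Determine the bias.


Systematic error = measured - true
= 507.07 - 624.84
= -117.7700

-117.7700
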